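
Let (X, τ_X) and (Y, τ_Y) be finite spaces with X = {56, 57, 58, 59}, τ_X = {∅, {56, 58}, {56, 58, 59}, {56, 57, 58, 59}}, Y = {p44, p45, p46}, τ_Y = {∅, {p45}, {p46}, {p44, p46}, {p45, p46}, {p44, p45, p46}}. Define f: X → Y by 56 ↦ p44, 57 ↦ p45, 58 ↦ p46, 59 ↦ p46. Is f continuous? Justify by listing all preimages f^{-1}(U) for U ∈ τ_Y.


f is NOT continuous.

Compute f^{-1}(U) for each U ∈ τ_Y:
  U = ∅: f^{-1}(U) = ∅ ∈ τ_X ✓.
  U = {p45}: f^{-1}(U) = {57} ∉ τ_X ✗.
  U = {p46}: f^{-1}(U) = {58, 59} ∉ τ_X ✗.
  U = {p44, p46}: f^{-1}(U) = {56, 58, 59} ∈ τ_X ✓.
  U = {p45, p46}: f^{-1}(U) = {57, 58, 59} ∉ τ_X ✗.
  U = {p44, p45, p46}: f^{-1}(U) = {56, 57, 58, 59} ∈ τ_X ✓.
Found U = {p45} with f^{-1}(U) = {57} not in τ_X. Therefore f is NOT continuous.


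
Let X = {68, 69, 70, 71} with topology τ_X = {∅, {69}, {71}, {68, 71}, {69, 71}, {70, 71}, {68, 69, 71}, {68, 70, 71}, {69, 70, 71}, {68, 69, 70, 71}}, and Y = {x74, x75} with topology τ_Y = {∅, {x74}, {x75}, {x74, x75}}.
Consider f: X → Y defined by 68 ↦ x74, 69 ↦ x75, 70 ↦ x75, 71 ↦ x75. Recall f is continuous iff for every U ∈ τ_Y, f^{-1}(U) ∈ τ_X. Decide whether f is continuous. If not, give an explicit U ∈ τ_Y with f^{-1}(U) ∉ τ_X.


f is NOT continuous.

Compute f^{-1}(U) for each U ∈ τ_Y:
  U = ∅: f^{-1}(U) = ∅ ∈ τ_X ✓.
  U = {x74}: f^{-1}(U) = {68} ∉ τ_X ✗.
  U = {x75}: f^{-1}(U) = {69, 70, 71} ∈ τ_X ✓.
  U = {x74, x75}: f^{-1}(U) = {68, 69, 70, 71} ∈ τ_X ✓.
Found U = {x74} with f^{-1}(U) = {68} not in τ_X. Therefore f is NOT continuous.


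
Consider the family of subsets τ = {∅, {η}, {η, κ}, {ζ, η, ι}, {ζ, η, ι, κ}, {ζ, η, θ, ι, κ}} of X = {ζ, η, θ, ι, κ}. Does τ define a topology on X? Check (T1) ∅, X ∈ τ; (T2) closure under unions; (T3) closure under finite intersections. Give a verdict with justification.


τ IS a topology on X.

Axiom (T1): ∅ ∈ τ? Yes; X ∈ τ? Yes.
Axiom (T2/T3): check pairwise unions and intersections of members of τ.
All pairwise intersections and unions checked — each lies in τ. Therefore τ satisfies (T1), (T2), (T3): it IS a topology on X.


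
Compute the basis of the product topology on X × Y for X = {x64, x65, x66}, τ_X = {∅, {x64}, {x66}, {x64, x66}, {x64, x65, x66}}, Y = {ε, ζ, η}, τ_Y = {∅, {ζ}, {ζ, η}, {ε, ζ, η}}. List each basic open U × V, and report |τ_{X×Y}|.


Basis B = {∅ × ∅, {x64} × {ζ}, {x66} × {ζ}, {x64} × {ζ, η}, {x64, x66} × {ζ}, {x66} × {ζ, η}, {x64} × {ε, ζ, η}, {x64, x65, x66} × {ζ}, {x66} × {ε, ζ, η}, {x64, x66} × {ζ, η}, {x64, x66} × {ε, ζ, η}, {x64, x65, x66} × {ζ, η}, {x64, x65, x66} × {ε, ζ, η}}; |τ_{X×Y}| = 30.

Enumerate products U × V with U ∈ τ_X, V ∈ τ_Y (deduplicated):
  ∅ × ∅ = {} (∅)
  {x64} × {ζ} = {(x64,ζ)}
  {x66} × {ζ} = {(x66,ζ)}
  {x64} × {ζ, η} = {(x64,ζ), (x64,η)}
  {x64, x66} × {ζ} = {(x64,ζ), (x66,ζ)}
  {x66} × {ζ, η} = {(x66,ζ), (x66,η)}
  {x64} × {ε, ζ, η} = {(x64,ε), (x64,ζ), (x64,η)}
  {x64, x65, x66} × {ζ} = {(x64,ζ), (x65,ζ), (x66,ζ)}
  {x66} × {ε, ζ, η} = {(x66,ε), (x66,ζ), (x66,η)}
  {x64, x66} × {ζ, η} = {(x64,ζ), (x64,η), (x66,ζ), (x66,η)}
  {x64, x66} × {ε, ζ, η} = {(x64,ε), (x64,ζ), (x64,η), (x66,ε), (x66,ζ), (x66,η)}
  {x64, x65, x66} × {ζ, η} = {(x64,ζ), (x64,η), (x65,ζ), (x65,η), (x66,ζ), (x66,η)}
  {x64, x65, x66} × {ε, ζ, η} = {(x64,ε), (x64,ζ), (x64,η), (x65,ε), (x65,ζ), (x65,η), (x66,ε), (x66,ζ), (x66,η)}
These 13 distinct sets form the basis B.
Close under arbitrary unions to get τ_{X×Y}; counting gives |τ_{X×Y}| = 30.


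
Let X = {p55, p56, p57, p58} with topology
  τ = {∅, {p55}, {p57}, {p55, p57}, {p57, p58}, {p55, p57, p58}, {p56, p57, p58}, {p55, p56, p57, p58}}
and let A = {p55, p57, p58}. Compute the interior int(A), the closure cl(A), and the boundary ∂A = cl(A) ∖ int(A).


int(A) = {p55, p57, p58}, cl(A) = {p55, p56, p57, p58}, ∂A = {p56}.

Closed sets in (X, τ) are complements of opens:
  closed(X, τ) = {∅, {p55}, {p56}, {p55, p56}, {p56, p58}, {p55, p56, p58}, {p56, p57, p58}, {p55, p56, p57, p58}}.
int(A) = ⋃ {U ∈ τ : U ⊆ A}. Opens contained in A: ∅, {p55}, {p57}, {p55, p57}, {p57, p58}, {p55, p57, p58}.
Taking the union of these: int(A) = {p55, p57, p58}.
cl(A) = ⋂ {C closed : A ⊆ C}. Closed sets containing A: {p55, p56, p57, p58}.
Intersecting these: cl(A) = {p55, p56, p57, p58}.
∂A = cl(A) ∖ int(A) = {p55, p56, p57, p58} ∖ {p55, p57, p58} = {p56}.


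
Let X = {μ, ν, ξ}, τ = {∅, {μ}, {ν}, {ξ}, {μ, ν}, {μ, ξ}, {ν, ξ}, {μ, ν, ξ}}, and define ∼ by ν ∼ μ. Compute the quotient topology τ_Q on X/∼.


X/∼ = {[μ=ν], [ξ]}; |τ_Q| = 4.

Equivalence classes: [μ=ν], [ξ].
Quotient map π: X → X/∼ sends μ ↦ [μ=ν], ν ↦ [μ=ν], ξ ↦ [ξ].
For each subset V ⊆ X/∼, compute π^{-1}(V) ⊆ X and check whether π^{-1}(V) ∈ τ. V is open in τ_Q iff π^{-1}(V) ∈ τ.
  V = {}: π^{-1}(V) = ∅ ∈ τ ✓.
  V = {[μ=ν]}: π^{-1}(V) = {μ, ν} ∈ τ ✓.
  V = {[ξ]}: π^{-1}(V) = {ξ} ∈ τ ✓.
  V = {[μ=ν], [ξ]}: π^{-1}(V) = {μ, ν, ξ} ∈ τ ✓.
Open sets in the quotient: τ_Q = {{}, {[μ=ν]}, {[ξ]}, {[μ=ν], [ξ]}} (4 elements).


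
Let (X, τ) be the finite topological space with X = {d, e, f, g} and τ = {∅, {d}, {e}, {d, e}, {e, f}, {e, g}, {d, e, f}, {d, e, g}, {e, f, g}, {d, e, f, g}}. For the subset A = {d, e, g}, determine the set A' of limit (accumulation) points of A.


A' = {f, g}

For each x ∈ X, list the open sets U ∈ τ with x ∈ U, then check whether U ∩ (A ∖ {x}) ≠ ∅ for every such U.
  x = d: open {d} ∋ x has {d} ∩ (A ∖ {d}) = ∅, so x is NOT a limit point.
  x = e: open {e} ∋ x has {e} ∩ (A ∖ {e}) = ∅, so x is NOT a limit point.
  x = f: opens ∋ x are {e, f}, {d, e, f}, {e, f, g}, {d, e, f, g}; each meets A ∖ {f}, so x IS a limit point.
  x = g: opens ∋ x are {e, g}, {d, e, g}, {e, f, g}, {d, e, f, g}; each meets A ∖ {g}, so x IS a limit point.
Collecting: A' = {f, g}.


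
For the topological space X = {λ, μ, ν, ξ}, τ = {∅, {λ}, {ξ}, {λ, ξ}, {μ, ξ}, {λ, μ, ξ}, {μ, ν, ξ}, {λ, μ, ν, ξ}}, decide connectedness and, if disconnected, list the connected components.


(X, τ) is disconnected; components = [{λ}, {μ, ν, ξ}].

Find clopen sets (U ∈ τ with X ∖ U ∈ τ):
  U = ∅, X ∖ U = {λ, μ, ν, ξ} — both open, so U is clopen.
  U = {λ}, X ∖ U = {μ, ν, ξ} — both open, so U is clopen.
  U = {μ, ν, ξ}, X ∖ U = {λ} — both open, so U is clopen.
  U = {λ, μ, ν, ξ}, X ∖ U = ∅ — both open, so U is clopen.
Nontrivial clopen(s) exist: e.g. {λ}. So (X, τ) is disconnected.
Compute connected components by grouping points that agree on all clopens:
  component: {λ}
  component: {μ, ν, ξ}


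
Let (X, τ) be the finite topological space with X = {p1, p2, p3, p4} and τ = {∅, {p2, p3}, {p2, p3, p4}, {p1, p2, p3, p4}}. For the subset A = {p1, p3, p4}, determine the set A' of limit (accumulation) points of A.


A' = {p1, p2, p4}

For each x ∈ X, list the open sets U ∈ τ with x ∈ U, then check whether U ∩ (A ∖ {x}) ≠ ∅ for every such U.
  x = p1: opens ∋ x are {p1, p2, p3, p4}; each meets A ∖ {p1}, so x IS a limit point.
  x = p2: opens ∋ x are {p2, p3}, {p2, p3, p4}, {p1, p2, p3, p4}; each meets A ∖ {p2}, so x IS a limit point.
  x = p3: open {p2, p3} ∋ x has {p2, p3} ∩ (A ∖ {p3}) = ∅, so x is NOT a limit point.
  x = p4: opens ∋ x are {p2, p3, p4}, {p1, p2, p3, p4}; each meets A ∖ {p4}, so x IS a limit point.
Collecting: A' = {p1, p2, p4}.


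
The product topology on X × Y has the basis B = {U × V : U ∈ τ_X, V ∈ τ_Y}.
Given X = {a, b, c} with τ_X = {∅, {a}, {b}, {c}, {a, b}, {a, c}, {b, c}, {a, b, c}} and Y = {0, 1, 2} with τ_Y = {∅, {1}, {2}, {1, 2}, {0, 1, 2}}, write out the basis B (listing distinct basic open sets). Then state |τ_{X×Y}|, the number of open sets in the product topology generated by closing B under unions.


Basis B = {∅ × ∅, {a} × {1}, {a} × {2}, {b} × {1}, {b} × {2}, {c} × {1}, {c} × {2}, {a} × {1, 2}, {a, b} × {1}, {a, c} × {1}, {a, b} × {2}, {a, c} × {2}, {b} × {1, 2}, {b, c} × {1}, {b, c} × {2}, {c} × {1, 2}, {a} × {0, 1, 2}, {a, b, c} × {1}, {a, b, c} × {2}, {b} × {0, 1, 2}, {c} × {0, 1, 2}, {a, b} × {1, 2}, {a, c} × {1, 2}, {b, c} × {1, 2}, {a, b} × {0, 1, 2}, {a, c} × {0, 1, 2}, {a, b, c} × {1, 2}, {b, c} × {0, 1, 2}, {a, b, c} × {0, 1, 2}}; |τ_{X×Y}| = 125.

Enumerate products U × V with U ∈ τ_X, V ∈ τ_Y (deduplicated):
  ∅ × ∅ = {} (∅)
  {a} × {1} = {(a,1)}
  {a} × {2} = {(a,2)}
  {b} × {1} = {(b,1)}
  {b} × {2} = {(b,2)}
  {c} × {1} = {(c,1)}
  {c} × {2} = {(c,2)}
  {a} × {1, 2} = {(a,1), (a,2)}
  {a, b} × {1} = {(a,1), (b,1)}
  {a, c} × {1} = {(a,1), (c,1)}
  {a, b} × {2} = {(a,2), (b,2)}
  {a, c} × {2} = {(a,2), (c,2)}
  {b} × {1, 2} = {(b,1), (b,2)}
  {b, c} × {1} = {(b,1), (c,1)}
  {b, c} × {2} = {(b,2), (c,2)}
  {c} × {1, 2} = {(c,1), (c,2)}
  {a} × {0, 1, 2} = {(a,0), (a,1), (a,2)}
  {a, b, c} × {1} = {(a,1), (b,1), (c,1)}
  {a, b, c} × {2} = {(a,2), (b,2), (c,2)}
  {b} × {0, 1, 2} = {(b,0), (b,1), (b,2)}
  {c} × {0, 1, 2} = {(c,0), (c,1), (c,2)}
  {a, b} × {1, 2} = {(a,1), (a,2), (b,1), (b,2)}
  {a, c} × {1, 2} = {(a,1), (a,2), (c,1), (c,2)}
  {b, c} × {1, 2} = {(b,1), (b,2), (c,1), (c,2)}
  {a, b} × {0, 1, 2} = {(a,0), (a,1), (a,2), (b,0), (b,1), (b,2)}
  {a, c} × {0, 1, 2} = {(a,0), (a,1), (a,2), (c,0), (c,1), (c,2)}
  {a, b, c} × {1, 2} = {(a,1), (a,2), (b,1), (b,2), (c,1), (c,2)}
  {b, c} × {0, 1, 2} = {(b,0), (b,1), (b,2), (c,0), (c,1), (c,2)}
  {a, b, c} × {0, 1, 2} = {(a,0), (a,1), (a,2), (b,0), (b,1), (b,2), (c,0), (c,1), (c,2)}
These 29 distinct sets form the basis B.
Close under arbitrary unions to get τ_{X×Y}; counting gives |τ_{X×Y}| = 125.


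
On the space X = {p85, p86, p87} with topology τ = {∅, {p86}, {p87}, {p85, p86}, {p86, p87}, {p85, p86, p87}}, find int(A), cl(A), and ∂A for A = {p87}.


int(A) = {p87}, cl(A) = {p87}, ∂A = ∅.

Closed sets in (X, τ) are complements of opens:
  closed(X, τ) = {∅, {p85}, {p87}, {p85, p86}, {p85, p87}, {p85, p86, p87}}.
int(A) = ⋃ {U ∈ τ : U ⊆ A}. Opens contained in A: ∅, {p87}.
Taking the union of these: int(A) = {p87}.
cl(A) = ⋂ {C closed : A ⊆ C}. Closed sets containing A: {p87}, {p85, p87}, {p85, p86, p87}.
Intersecting these: cl(A) = {p87}.
∂A = cl(A) ∖ int(A) = {p87} ∖ {p87} = ∅.


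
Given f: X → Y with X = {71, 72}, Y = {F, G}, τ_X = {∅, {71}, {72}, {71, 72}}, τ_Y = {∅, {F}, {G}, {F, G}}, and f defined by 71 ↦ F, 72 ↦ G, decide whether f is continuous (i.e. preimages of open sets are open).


f IS continuous.

Compute f^{-1}(U) for each U ∈ τ_Y:
  U = ∅: f^{-1}(U) = ∅ ∈ τ_X ✓.
  U = {F}: f^{-1}(U) = {71} ∈ τ_X ✓.
  U = {G}: f^{-1}(U) = {72} ∈ τ_X ✓.
  U = {F, G}: f^{-1}(U) = {71, 72} ∈ τ_X ✓.
Every preimage lies in τ_X, so f IS continuous.


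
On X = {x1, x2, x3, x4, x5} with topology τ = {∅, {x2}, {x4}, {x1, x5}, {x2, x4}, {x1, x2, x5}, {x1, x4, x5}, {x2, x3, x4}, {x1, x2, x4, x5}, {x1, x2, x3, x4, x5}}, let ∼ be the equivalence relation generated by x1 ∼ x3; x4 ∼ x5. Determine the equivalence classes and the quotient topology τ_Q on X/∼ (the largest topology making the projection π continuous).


X/∼ = {[x1=x3], [x2], [x4=x5]}; |τ_Q| = 3.

Equivalence classes: [x1=x3], [x2], [x4=x5].
Quotient map π: X → X/∼ sends x1 ↦ [x1=x3], x2 ↦ [x2], x3 ↦ [x1=x3], x4 ↦ [x4=x5], x5 ↦ [x4=x5].
For each subset V ⊆ X/∼, compute π^{-1}(V) ⊆ X and check whether π^{-1}(V) ∈ τ. V is open in τ_Q iff π^{-1}(V) ∈ τ.
  V = {}: π^{-1}(V) = ∅ ∈ τ ✓.
  V = {[x1=x3]}: π^{-1}(V) = {x1, x3} ∉ τ ✗.
  V = {[x2]}: π^{-1}(V) = {x2} ∈ τ ✓.
  V = {[x1=x3], [x2]}: π^{-1}(V) = {x1, x2, x3} ∉ τ ✗.
  V = {[x4=x5]}: π^{-1}(V) = {x4, x5} ∉ τ ✗.
  V = {[x1=x3], [x4=x5]}: π^{-1}(V) = {x1, x3, x4, x5} ∉ τ ✗.
  V = {[x2], [x4=x5]}: π^{-1}(V) = {x2, x4, x5} ∉ τ ✗.
  V = {[x1=x3], [x2], [x4=x5]}: π^{-1}(V) = {x1, x2, x3, x4, x5} ∈ τ ✓.
Open sets in the quotient: τ_Q = {{}, {[x2]}, {[x1=x3], [x2], [x4=x5]}} (3 elements).


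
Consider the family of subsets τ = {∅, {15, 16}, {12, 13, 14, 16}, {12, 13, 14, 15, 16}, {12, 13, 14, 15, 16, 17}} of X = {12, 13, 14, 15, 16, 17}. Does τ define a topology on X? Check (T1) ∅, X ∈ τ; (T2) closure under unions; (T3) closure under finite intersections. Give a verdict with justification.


τ is NOT a topology on X.

Axiom (T1): ∅ ∈ τ? Yes; X ∈ τ? Yes.
Axiom (T2/T3): check pairwise unions and intersections of members of τ.
Counterexample for (T3): {15, 16} ∩ {12, 13, 14, 16} = {16} ∉ τ. Therefore τ is NOT a topology.


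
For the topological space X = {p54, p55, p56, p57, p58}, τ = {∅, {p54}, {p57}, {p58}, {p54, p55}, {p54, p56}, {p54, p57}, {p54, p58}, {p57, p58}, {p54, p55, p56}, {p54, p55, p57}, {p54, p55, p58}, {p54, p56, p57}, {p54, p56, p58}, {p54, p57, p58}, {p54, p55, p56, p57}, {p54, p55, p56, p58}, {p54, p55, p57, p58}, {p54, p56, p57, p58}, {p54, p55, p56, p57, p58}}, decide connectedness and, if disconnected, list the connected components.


(X, τ) is disconnected; components = [{p57}, {p58}, {p54, p55, p56}].

Find clopen sets (U ∈ τ with X ∖ U ∈ τ):
  U = ∅, X ∖ U = {p54, p55, p56, p57, p58} — both open, so U is clopen.
  U = {p57}, X ∖ U = {p54, p55, p56, p58} — both open, so U is clopen.
  U = {p58}, X ∖ U = {p54, p55, p56, p57} — both open, so U is clopen.
  U = {p57, p58}, X ∖ U = {p54, p55, p56} — both open, so U is clopen.
  U = {p54, p55, p56}, X ∖ U = {p57, p58} — both open, so U is clopen.
  U = {p54, p55, p56, p57}, X ∖ U = {p58} — both open, so U is clopen.
  U = {p54, p55, p56, p58}, X ∖ U = {p57} — both open, so U is clopen.
  U = {p54, p55, p56, p57, p58}, X ∖ U = ∅ — both open, so U is clopen.
Nontrivial clopen(s) exist: e.g. {p54, p55, p56, p58}. So (X, τ) is disconnected.
Compute connected components by grouping points that agree on all clopens:
  component: {p57}
  component: {p58}
  component: {p54, p55, p56}


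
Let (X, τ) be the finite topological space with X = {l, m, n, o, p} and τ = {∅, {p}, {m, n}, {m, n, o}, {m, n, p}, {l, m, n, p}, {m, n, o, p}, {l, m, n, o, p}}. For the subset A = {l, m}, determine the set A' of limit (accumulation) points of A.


A' = {l, n, o}

For each x ∈ X, list the open sets U ∈ τ with x ∈ U, then check whether U ∩ (A ∖ {x}) ≠ ∅ for every such U.
  x = l: opens ∋ x are {l, m, n, p}, {l, m, n, o, p}; each meets A ∖ {l}, so x IS a limit point.
  x = m: open {m, n} ∋ x has {m, n} ∩ (A ∖ {m}) = ∅, so x is NOT a limit point.
  x = n: opens ∋ x are {m, n}, {m, n, o}, {m, n, p}, {l, m, n, p}, {m, n, o, p}, {l, m, n, o, p}; each meets A ∖ {n}, so x IS a limit point.
  x = o: opens ∋ x are {m, n, o}, {m, n, o, p}, {l, m, n, o, p}; each meets A ∖ {o}, so x IS a limit point.
  x = p: open {p} ∋ x has {p} ∩ (A ∖ {p}) = ∅, so x is NOT a limit point.
Collecting: A' = {l, n, o}.


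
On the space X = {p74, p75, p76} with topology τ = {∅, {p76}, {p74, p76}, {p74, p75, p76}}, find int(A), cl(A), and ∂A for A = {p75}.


int(A) = ∅, cl(A) = {p75}, ∂A = {p75}.

Closed sets in (X, τ) are complements of opens:
  closed(X, τ) = {∅, {p75}, {p74, p75}, {p74, p75, p76}}.
int(A) = ⋃ {U ∈ τ : U ⊆ A}. Opens contained in A: ∅.
Taking the union of these: int(A) = ∅.
cl(A) = ⋂ {C closed : A ⊆ C}. Closed sets containing A: {p75}, {p74, p75}, {p74, p75, p76}.
Intersecting these: cl(A) = {p75}.
∂A = cl(A) ∖ int(A) = {p75} ∖ ∅ = {p75}.


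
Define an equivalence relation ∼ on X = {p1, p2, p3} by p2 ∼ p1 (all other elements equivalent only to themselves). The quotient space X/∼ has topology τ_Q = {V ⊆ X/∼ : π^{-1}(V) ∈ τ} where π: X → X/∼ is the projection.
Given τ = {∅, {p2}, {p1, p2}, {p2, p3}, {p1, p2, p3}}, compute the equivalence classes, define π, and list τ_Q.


X/∼ = {[p1=p2], [p3]}; |τ_Q| = 3.

Equivalence classes: [p1=p2], [p3].
Quotient map π: X → X/∼ sends p1 ↦ [p1=p2], p2 ↦ [p1=p2], p3 ↦ [p3].
For each subset V ⊆ X/∼, compute π^{-1}(V) ⊆ X and check whether π^{-1}(V) ∈ τ. V is open in τ_Q iff π^{-1}(V) ∈ τ.
  V = {}: π^{-1}(V) = ∅ ∈ τ ✓.
  V = {[p1=p2]}: π^{-1}(V) = {p1, p2} ∈ τ ✓.
  V = {[p3]}: π^{-1}(V) = {p3} ∉ τ ✗.
  V = {[p1=p2], [p3]}: π^{-1}(V) = {p1, p2, p3} ∈ τ ✓.
Open sets in the quotient: τ_Q = {{}, {[p1=p2]}, {[p1=p2], [p3]}} (3 elements).


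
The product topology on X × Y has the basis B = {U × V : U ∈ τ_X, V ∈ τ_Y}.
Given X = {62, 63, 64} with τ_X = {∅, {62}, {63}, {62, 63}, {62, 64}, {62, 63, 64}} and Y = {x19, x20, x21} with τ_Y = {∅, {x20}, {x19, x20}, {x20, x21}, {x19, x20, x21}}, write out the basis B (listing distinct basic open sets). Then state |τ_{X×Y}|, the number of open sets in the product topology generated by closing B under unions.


Basis B = {∅ × ∅, {62} × {x20}, {63} × {x20}, {62} × {x19, x20}, {62} × {x20, x21}, {62, 63} × {x20}, {62, 64} × {x20}, {63} × {x19, x20}, {63} × {x20, x21}, {62} × {x19, x20, x21}, {62, 63, 64} × {x20}, {63} × {x19, x20, x21}, {62, 63} × {x19, x20}, {62, 64} × {x19, x20}, {62, 63} × {x20, x21}, {62, 64} × {x20, x21}, {62, 63} × {x19, x20, x21}, {62, 64} × {x19, x20, x21}, {62, 63, 64} × {x19, x20}, {62, 63, 64} × {x20, x21}, {62, 63, 64} × {x19, x20, x21}}; |τ_{X×Y}| = 70.

Enumerate products U × V with U ∈ τ_X, V ∈ τ_Y (deduplicated):
  ∅ × ∅ = {} (∅)
  {62} × {x20} = {(62,x20)}
  {63} × {x20} = {(63,x20)}
  {62} × {x19, x20} = {(62,x19), (62,x20)}
  {62} × {x20, x21} = {(62,x20), (62,x21)}
  {62, 63} × {x20} = {(62,x20), (63,x20)}
  {62, 64} × {x20} = {(62,x20), (64,x20)}
  {63} × {x19, x20} = {(63,x19), (63,x20)}
  {63} × {x20, x21} = {(63,x20), (63,x21)}
  {62} × {x19, x20, x21} = {(62,x19), (62,x20), (62,x21)}
  {62, 63, 64} × {x20} = {(62,x20), (63,x20), (64,x20)}
  {63} × {x19, x20, x21} = {(63,x19), (63,x20), (63,x21)}
  {62, 63} × {x19, x20} = {(62,x19), (62,x20), (63,x19), (63,x20)}
  {62, 64} × {x19, x20} = {(62,x19), (62,x20), (64,x19), (64,x20)}
  {62, 63} × {x20, x21} = {(62,x20), (62,x21), (63,x20), (63,x21)}
  {62, 64} × {x20, x21} = {(62,x20), (62,x21), (64,x20), (64,x21)}
  {62, 63} × {x19, x20, x21} = {(62,x19), (62,x20), (62,x21), (63,x19), (63,x20), (63,x21)}
  {62, 64} × {x19, x20, x21} = {(62,x19), (62,x20), (62,x21), (64,x19), (64,x20), (64,x21)}
  {62, 63, 64} × {x19, x20} = {(62,x19), (62,x20), (63,x19), (63,x20), (64,x19), (64,x20)}
  {62, 63, 64} × {x20, x21} = {(62,x20), (62,x21), (63,x20), (63,x21), (64,x20), (64,x21)}
  {62, 63, 64} × {x19, x20, x21} = {(62,x19), (62,x20), (62,x21), (63,x19), (63,x20), (63,x21), (64,x19), (64,x20), (64,x21)}
These 21 distinct sets form the basis B.
Close under arbitrary unions to get τ_{X×Y}; counting gives |τ_{X×Y}| = 70.


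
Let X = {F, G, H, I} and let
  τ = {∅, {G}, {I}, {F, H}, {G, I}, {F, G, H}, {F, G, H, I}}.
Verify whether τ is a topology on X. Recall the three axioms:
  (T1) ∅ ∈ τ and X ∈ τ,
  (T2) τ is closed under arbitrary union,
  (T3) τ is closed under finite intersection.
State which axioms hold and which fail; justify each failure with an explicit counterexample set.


τ is NOT a topology on X.

Axiom (T1): ∅ ∈ τ? Yes; X ∈ τ? Yes.
Axiom (T2/T3): check pairwise unions and intersections of members of τ.
Counterexample for (T2): {I} ∪ {F, H} = {F, H, I} ∉ τ. Therefore τ is NOT a topology.


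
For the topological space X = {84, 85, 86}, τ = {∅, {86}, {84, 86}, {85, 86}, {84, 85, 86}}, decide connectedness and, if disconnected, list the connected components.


(X, τ) is connected.

Find clopen sets (U ∈ τ with X ∖ U ∈ τ):
  U = ∅, X ∖ U = {84, 85, 86} — both open, so U is clopen.
  U = {84, 85, 86}, X ∖ U = ∅ — both open, so U is clopen.
Only trivial clopens (∅ and X) exist, so (X, τ) is connected.
Compute connected components by grouping points that agree on all clopens:
  component: {84, 85, 86}


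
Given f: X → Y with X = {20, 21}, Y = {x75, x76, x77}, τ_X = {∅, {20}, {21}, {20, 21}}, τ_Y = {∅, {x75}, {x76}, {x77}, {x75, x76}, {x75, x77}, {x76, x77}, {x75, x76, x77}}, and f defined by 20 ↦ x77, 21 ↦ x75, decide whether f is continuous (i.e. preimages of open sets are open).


f IS continuous.

Compute f^{-1}(U) for each U ∈ τ_Y:
  U = ∅: f^{-1}(U) = ∅ ∈ τ_X ✓.
  U = {x75}: f^{-1}(U) = {21} ∈ τ_X ✓.
  U = {x76}: f^{-1}(U) = ∅ ∈ τ_X ✓.
  U = {x77}: f^{-1}(U) = {20} ∈ τ_X ✓.
  U = {x75, x76}: f^{-1}(U) = {21} ∈ τ_X ✓.
  U = {x75, x77}: f^{-1}(U) = {20, 21} ∈ τ_X ✓.
  U = {x76, x77}: f^{-1}(U) = {20} ∈ τ_X ✓.
  U = {x75, x76, x77}: f^{-1}(U) = {20, 21} ∈ τ_X ✓.
Every preimage lies in τ_X, so f IS continuous.


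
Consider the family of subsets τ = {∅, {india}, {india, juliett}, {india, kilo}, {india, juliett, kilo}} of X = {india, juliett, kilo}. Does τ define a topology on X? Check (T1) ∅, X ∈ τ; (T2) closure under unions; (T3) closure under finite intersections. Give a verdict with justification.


τ IS a topology on X.

Axiom (T1): ∅ ∈ τ? Yes; X ∈ τ? Yes.
Axiom (T2/T3): check pairwise unions and intersections of members of τ.
All pairwise intersections and unions checked — each lies in τ. Therefore τ satisfies (T1), (T2), (T3): it IS a topology on X.


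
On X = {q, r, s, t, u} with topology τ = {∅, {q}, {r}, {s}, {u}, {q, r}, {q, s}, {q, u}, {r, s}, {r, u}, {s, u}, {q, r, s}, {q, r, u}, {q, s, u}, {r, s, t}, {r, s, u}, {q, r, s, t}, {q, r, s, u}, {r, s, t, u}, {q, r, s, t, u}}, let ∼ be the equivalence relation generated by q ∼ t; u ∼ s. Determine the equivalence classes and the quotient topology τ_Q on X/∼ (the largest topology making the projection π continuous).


X/∼ = {[q=t], [r], [s=u]}; |τ_Q| = 5.

Equivalence classes: [q=t], [r], [s=u].
Quotient map π: X → X/∼ sends q ↦ [q=t], r ↦ [r], s ↦ [s=u], t ↦ [q=t], u ↦ [s=u].
For each subset V ⊆ X/∼, compute π^{-1}(V) ⊆ X and check whether π^{-1}(V) ∈ τ. V is open in τ_Q iff π^{-1}(V) ∈ τ.
  V = {}: π^{-1}(V) = ∅ ∈ τ ✓.
  V = {[q=t]}: π^{-1}(V) = {q, t} ∉ τ ✗.
  V = {[r]}: π^{-1}(V) = {r} ∈ τ ✓.
  V = {[q=t], [r]}: π^{-1}(V) = {q, r, t} ∉ τ ✗.
  V = {[s=u]}: π^{-1}(V) = {s, u} ∈ τ ✓.
  V = {[q=t], [s=u]}: π^{-1}(V) = {q, s, t, u} ∉ τ ✗.
  V = {[r], [s=u]}: π^{-1}(V) = {r, s, u} ∈ τ ✓.
  V = {[q=t], [r], [s=u]}: π^{-1}(V) = {q, r, s, t, u} ∈ τ ✓.
Open sets in the quotient: τ_Q = {{}, {[r]}, {[s=u]}, {[r], [s=u]}, {[q=t], [r], [s=u]}} (5 elements).


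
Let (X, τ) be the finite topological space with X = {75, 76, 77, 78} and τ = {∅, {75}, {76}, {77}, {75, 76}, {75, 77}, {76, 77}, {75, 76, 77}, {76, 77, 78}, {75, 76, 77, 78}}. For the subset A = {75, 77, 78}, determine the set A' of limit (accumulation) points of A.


A' = {78}

For each x ∈ X, list the open sets U ∈ τ with x ∈ U, then check whether U ∩ (A ∖ {x}) ≠ ∅ for every such U.
  x = 75: open {75} ∋ x has {75} ∩ (A ∖ {75}) = ∅, so x is NOT a limit point.
  x = 76: open {76} ∋ x has {76} ∩ (A ∖ {76}) = ∅, so x is NOT a limit point.
  x = 77: open {77} ∋ x has {77} ∩ (A ∖ {77}) = ∅, so x is NOT a limit point.
  x = 78: opens ∋ x are {76, 77, 78}, {75, 76, 77, 78}; each meets A ∖ {78}, so x IS a limit point.
Collecting: A' = {78}.


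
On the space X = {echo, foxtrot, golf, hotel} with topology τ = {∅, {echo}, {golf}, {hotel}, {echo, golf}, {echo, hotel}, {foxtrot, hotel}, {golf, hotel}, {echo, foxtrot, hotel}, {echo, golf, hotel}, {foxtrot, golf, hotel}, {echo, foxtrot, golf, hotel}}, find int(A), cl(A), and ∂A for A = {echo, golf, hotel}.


int(A) = {echo, golf, hotel}, cl(A) = {echo, foxtrot, golf, hotel}, ∂A = {foxtrot}.

Closed sets in (X, τ) are complements of opens:
  closed(X, τ) = {∅, {echo}, {foxtrot}, {golf}, {echo, foxtrot}, {echo, golf}, {foxtrot, golf}, {foxtrot, hotel}, {echo, foxtrot, golf}, {echo, foxtrot, hotel}, {foxtrot, golf, hotel}, {echo, foxtrot, golf, hotel}}.
int(A) = ⋃ {U ∈ τ : U ⊆ A}. Opens contained in A: ∅, {echo}, {golf}, {hotel}, {echo, golf}, {echo, hotel}, {golf, hotel}, {echo, golf, hotel}.
Taking the union of these: int(A) = {echo, golf, hotel}.
cl(A) = ⋂ {C closed : A ⊆ C}. Closed sets containing A: {echo, foxtrot, golf, hotel}.
Intersecting these: cl(A) = {echo, foxtrot, golf, hotel}.
∂A = cl(A) ∖ int(A) = {echo, foxtrot, golf, hotel} ∖ {echo, golf, hotel} = {foxtrot}.


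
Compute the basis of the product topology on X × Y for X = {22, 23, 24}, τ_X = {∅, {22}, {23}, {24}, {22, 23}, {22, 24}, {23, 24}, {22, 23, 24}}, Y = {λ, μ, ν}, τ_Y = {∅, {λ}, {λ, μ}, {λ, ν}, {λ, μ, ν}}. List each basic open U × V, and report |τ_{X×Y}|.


Basis B = {∅ × ∅, {22} × {λ}, {23} × {λ}, {24} × {λ}, {22} × {λ, μ}, {22} × {λ, ν}, {22, 23} × {λ}, {22, 24} × {λ}, {23} × {λ, μ}, {23} × {λ, ν}, {23, 24} × {λ}, {24} × {λ, μ}, {24} × {λ, ν}, {22} × {λ, μ, ν}, {22, 23, 24} × {λ}, {23} × {λ, μ, ν}, {24} × {λ, μ, ν}, {22, 23} × {λ, μ}, {22, 24} × {λ, μ}, {22, 23} × {λ, ν}, {22, 24} × {λ, ν}, {23, 24} × {λ, μ}, {23, 24} × {λ, ν}, {22, 23} × {λ, μ, ν}, {22, 24} × {λ, μ, ν}, {22, 23, 24} × {λ, μ}, {22, 23, 24} × {λ, ν}, {23, 24} × {λ, μ, ν}, {22, 23, 24} × {λ, μ, ν}}; |τ_{X×Y}| = 125.

Enumerate products U × V with U ∈ τ_X, V ∈ τ_Y (deduplicated):
  ∅ × ∅ = {} (∅)
  {22} × {λ} = {(22,λ)}
  {23} × {λ} = {(23,λ)}
  {24} × {λ} = {(24,λ)}
  {22} × {λ, μ} = {(22,λ), (22,μ)}
  {22} × {λ, ν} = {(22,λ), (22,ν)}
  {22, 23} × {λ} = {(22,λ), (23,λ)}
  {22, 24} × {λ} = {(22,λ), (24,λ)}
  {23} × {λ, μ} = {(23,λ), (23,μ)}
  {23} × {λ, ν} = {(23,λ), (23,ν)}
  {23, 24} × {λ} = {(23,λ), (24,λ)}
  {24} × {λ, μ} = {(24,λ), (24,μ)}
  {24} × {λ, ν} = {(24,λ), (24,ν)}
  {22} × {λ, μ, ν} = {(22,λ), (22,μ), (22,ν)}
  {22, 23, 24} × {λ} = {(22,λ), (23,λ), (24,λ)}
  {23} × {λ, μ, ν} = {(23,λ), (23,μ), (23,ν)}
  {24} × {λ, μ, ν} = {(24,λ), (24,μ), (24,ν)}
  {22, 23} × {λ, μ} = {(22,λ), (22,μ), (23,λ), (23,μ)}
  {22, 24} × {λ, μ} = {(22,λ), (22,μ), (24,λ), (24,μ)}
  {22, 23} × {λ, ν} = {(22,λ), (22,ν), (23,λ), (23,ν)}
  {22, 24} × {λ, ν} = {(22,λ), (22,ν), (24,λ), (24,ν)}
  {23, 24} × {λ, μ} = {(23,λ), (23,μ), (24,λ), (24,μ)}
  {23, 24} × {λ, ν} = {(23,λ), (23,ν), (24,λ), (24,ν)}
  {22, 23} × {λ, μ, ν} = {(22,λ), (22,μ), (22,ν), (23,λ), (23,μ), (23,ν)}
  {22, 24} × {λ, μ, ν} = {(22,λ), (22,μ), (22,ν), (24,λ), (24,μ), (24,ν)}
  {22, 23, 24} × {λ, μ} = {(22,λ), (22,μ), (23,λ), (23,μ), (24,λ), (24,μ)}
  {22, 23, 24} × {λ, ν} = {(22,λ), (22,ν), (23,λ), (23,ν), (24,λ), (24,ν)}
  {23, 24} × {λ, μ, ν} = {(23,λ), (23,μ), (23,ν), (24,λ), (24,μ), (24,ν)}
  {22, 23, 24} × {λ, μ, ν} = {(22,λ), (22,μ), (22,ν), (23,λ), (23,μ), (23,ν), (24,λ), (24,μ), (24,ν)}
These 29 distinct sets form the basis B.
Close under arbitrary unions to get τ_{X×Y}; counting gives |τ_{X×Y}| = 125.


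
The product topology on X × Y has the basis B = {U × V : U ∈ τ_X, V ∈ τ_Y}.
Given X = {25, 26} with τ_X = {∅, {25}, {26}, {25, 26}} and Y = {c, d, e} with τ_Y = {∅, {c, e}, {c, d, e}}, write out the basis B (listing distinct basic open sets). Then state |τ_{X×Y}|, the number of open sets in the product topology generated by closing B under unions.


Basis B = {∅ × ∅, {25} × {c, e}, {26} × {c, e}, {25} × {c, d, e}, {26} × {c, d, e}, {25, 26} × {c, e}, {25, 26} × {c, d, e}}; |τ_{X×Y}| = 9.

Enumerate products U × V with U ∈ τ_X, V ∈ τ_Y (deduplicated):
  ∅ × ∅ = {} (∅)
  {25} × {c, e} = {(25,c), (25,e)}
  {26} × {c, e} = {(26,c), (26,e)}
  {25} × {c, d, e} = {(25,c), (25,d), (25,e)}
  {26} × {c, d, e} = {(26,c), (26,d), (26,e)}
  {25, 26} × {c, e} = {(25,c), (25,e), (26,c), (26,e)}
  {25, 26} × {c, d, e} = {(25,c), (25,d), (25,e), (26,c), (26,d), (26,e)}
These 7 distinct sets form the basis B.
Close under arbitrary unions to get τ_{X×Y}; counting gives |τ_{X×Y}| = 9.


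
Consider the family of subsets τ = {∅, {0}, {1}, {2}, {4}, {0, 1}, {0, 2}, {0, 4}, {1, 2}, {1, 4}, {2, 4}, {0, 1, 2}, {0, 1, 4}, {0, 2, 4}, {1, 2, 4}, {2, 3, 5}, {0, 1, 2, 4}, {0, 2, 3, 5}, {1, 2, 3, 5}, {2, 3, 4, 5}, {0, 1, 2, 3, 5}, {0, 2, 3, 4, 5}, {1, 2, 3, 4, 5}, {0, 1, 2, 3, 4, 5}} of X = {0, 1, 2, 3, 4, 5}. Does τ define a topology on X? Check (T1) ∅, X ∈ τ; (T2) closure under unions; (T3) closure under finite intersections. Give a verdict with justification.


τ IS a topology on X.

Axiom (T1): ∅ ∈ τ? Yes; X ∈ τ? Yes.
Axiom (T2/T3): check pairwise unions and intersections of members of τ.
All pairwise intersections and unions checked — each lies in τ. Therefore τ satisfies (T1), (T2), (T3): it IS a topology on X.


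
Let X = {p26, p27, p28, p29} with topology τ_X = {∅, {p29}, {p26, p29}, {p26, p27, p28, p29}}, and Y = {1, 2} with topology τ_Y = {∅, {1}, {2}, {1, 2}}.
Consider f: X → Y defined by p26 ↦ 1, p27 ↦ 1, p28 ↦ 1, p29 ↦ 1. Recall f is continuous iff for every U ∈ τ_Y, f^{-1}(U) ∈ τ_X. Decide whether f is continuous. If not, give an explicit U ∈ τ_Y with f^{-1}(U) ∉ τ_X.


f IS continuous.

Compute f^{-1}(U) for each U ∈ τ_Y:
  U = ∅: f^{-1}(U) = ∅ ∈ τ_X ✓.
  U = {1}: f^{-1}(U) = {p26, p27, p28, p29} ∈ τ_X ✓.
  U = {2}: f^{-1}(U) = ∅ ∈ τ_X ✓.
  U = {1, 2}: f^{-1}(U) = {p26, p27, p28, p29} ∈ τ_X ✓.
Every preimage lies in τ_X, so f IS continuous.


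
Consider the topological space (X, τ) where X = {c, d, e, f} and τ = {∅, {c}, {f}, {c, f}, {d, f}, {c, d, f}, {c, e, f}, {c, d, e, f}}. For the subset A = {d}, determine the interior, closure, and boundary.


int(A) = ∅, cl(A) = {d}, ∂A = {d}.

Closed sets in (X, τ) are complements of opens:
  closed(X, τ) = {∅, {d}, {e}, {c, e}, {d, e}, {c, d, e}, {d, e, f}, {c, d, e, f}}.
int(A) = ⋃ {U ∈ τ : U ⊆ A}. Opens contained in A: ∅.
Taking the union of these: int(A) = ∅.
cl(A) = ⋂ {C closed : A ⊆ C}. Closed sets containing A: {d}, {d, e}, {c, d, e}, {d, e, f}, {c, d, e, f}.
Intersecting these: cl(A) = {d}.
∂A = cl(A) ∖ int(A) = {d} ∖ ∅ = {d}.


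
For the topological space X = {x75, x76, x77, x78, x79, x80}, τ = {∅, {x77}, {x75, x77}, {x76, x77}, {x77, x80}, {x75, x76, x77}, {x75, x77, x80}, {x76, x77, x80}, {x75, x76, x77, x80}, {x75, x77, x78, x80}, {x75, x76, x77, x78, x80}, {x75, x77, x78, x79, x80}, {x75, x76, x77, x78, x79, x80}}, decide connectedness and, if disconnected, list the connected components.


(X, τ) is connected.

Find clopen sets (U ∈ τ with X ∖ U ∈ τ):
  U = ∅, X ∖ U = {x75, x76, x77, x78, x79, x80} — both open, so U is clopen.
  U = {x75, x76, x77, x78, x79, x80}, X ∖ U = ∅ — both open, so U is clopen.
Only trivial clopens (∅ and X) exist, so (X, τ) is connected.
Compute connected components by grouping points that agree on all clopens:
  component: {x75, x76, x77, x78, x79, x80}


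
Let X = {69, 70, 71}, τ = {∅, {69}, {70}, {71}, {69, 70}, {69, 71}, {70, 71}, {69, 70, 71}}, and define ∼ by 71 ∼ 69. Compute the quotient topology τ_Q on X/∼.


X/∼ = {[69=71], [70]}; |τ_Q| = 4.

Equivalence classes: [69=71], [70].
Quotient map π: X → X/∼ sends 69 ↦ [69=71], 70 ↦ [70], 71 ↦ [69=71].
For each subset V ⊆ X/∼, compute π^{-1}(V) ⊆ X and check whether π^{-1}(V) ∈ τ. V is open in τ_Q iff π^{-1}(V) ∈ τ.
  V = {}: π^{-1}(V) = ∅ ∈ τ ✓.
  V = {[69=71]}: π^{-1}(V) = {69, 71} ∈ τ ✓.
  V = {[70]}: π^{-1}(V) = {70} ∈ τ ✓.
  V = {[69=71], [70]}: π^{-1}(V) = {69, 70, 71} ∈ τ ✓.
Open sets in the quotient: τ_Q = {{}, {[69=71]}, {[70]}, {[69=71], [70]}} (4 elements).


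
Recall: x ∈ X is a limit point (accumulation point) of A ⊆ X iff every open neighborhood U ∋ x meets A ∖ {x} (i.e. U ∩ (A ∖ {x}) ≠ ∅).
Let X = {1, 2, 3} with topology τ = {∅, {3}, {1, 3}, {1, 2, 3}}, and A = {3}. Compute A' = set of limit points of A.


A' = {1, 2}

For each x ∈ X, list the open sets U ∈ τ with x ∈ U, then check whether U ∩ (A ∖ {x}) ≠ ∅ for every such U.
  x = 1: opens ∋ x are {1, 3}, {1, 2, 3}; each meets A ∖ {1}, so x IS a limit point.
  x = 2: opens ∋ x are {1, 2, 3}; each meets A ∖ {2}, so x IS a limit point.
  x = 3: open {3} ∋ x has {3} ∩ (A ∖ {3}) = ∅, so x is NOT a limit point.
Collecting: A' = {1, 2}.


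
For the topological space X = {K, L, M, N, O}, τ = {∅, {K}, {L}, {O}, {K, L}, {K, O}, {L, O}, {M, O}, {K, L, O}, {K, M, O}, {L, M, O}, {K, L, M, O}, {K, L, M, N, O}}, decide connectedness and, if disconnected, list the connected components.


(X, τ) is connected.

Find clopen sets (U ∈ τ with X ∖ U ∈ τ):
  U = ∅, X ∖ U = {K, L, M, N, O} — both open, so U is clopen.
  U = {K, L, M, N, O}, X ∖ U = ∅ — both open, so U is clopen.
Only trivial clopens (∅ and X) exist, so (X, τ) is connected.
Compute connected components by grouping points that agree on all clopens:
  component: {K, L, M, N, O}


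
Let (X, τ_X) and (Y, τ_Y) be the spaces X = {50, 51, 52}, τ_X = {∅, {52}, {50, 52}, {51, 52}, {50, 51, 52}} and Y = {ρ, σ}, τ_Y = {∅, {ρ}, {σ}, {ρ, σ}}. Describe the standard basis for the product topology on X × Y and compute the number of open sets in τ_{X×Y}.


Basis B = {∅ × ∅, {52} × {ρ}, {52} × {σ}, {50, 52} × {ρ}, {50, 52} × {σ}, {51, 52} × {ρ}, {51, 52} × {σ}, {52} × {ρ, σ}, {50, 51, 52} × {ρ}, {50, 51, 52} × {σ}, {50, 52} × {ρ, σ}, {51, 52} × {ρ, σ}, {50, 51, 52} × {ρ, σ}}; |τ_{X×Y}| = 25.

Enumerate products U × V with U ∈ τ_X, V ∈ τ_Y (deduplicated):
  ∅ × ∅ = {} (∅)
  {52} × {ρ} = {(52,ρ)}
  {52} × {σ} = {(52,σ)}
  {50, 52} × {ρ} = {(50,ρ), (52,ρ)}
  {50, 52} × {σ} = {(50,σ), (52,σ)}
  {51, 52} × {ρ} = {(51,ρ), (52,ρ)}
  {51, 52} × {σ} = {(51,σ), (52,σ)}
  {52} × {ρ, σ} = {(52,ρ), (52,σ)}
  {50, 51, 52} × {ρ} = {(50,ρ), (51,ρ), (52,ρ)}
  {50, 51, 52} × {σ} = {(50,σ), (51,σ), (52,σ)}
  {50, 52} × {ρ, σ} = {(50,ρ), (50,σ), (52,ρ), (52,σ)}
  {51, 52} × {ρ, σ} = {(51,ρ), (51,σ), (52,ρ), (52,σ)}
  {50, 51, 52} × {ρ, σ} = {(50,ρ), (50,σ), (51,ρ), (51,σ), (52,ρ), (52,σ)}
These 13 distinct sets form the basis B.
Close under arbitrary unions to get τ_{X×Y}; counting gives |τ_{X×Y}| = 25.


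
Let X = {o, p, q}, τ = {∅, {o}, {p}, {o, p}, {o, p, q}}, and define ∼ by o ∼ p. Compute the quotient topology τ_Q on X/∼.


X/∼ = {[o=p], [q]}; |τ_Q| = 3.

Equivalence classes: [o=p], [q].
Quotient map π: X → X/∼ sends o ↦ [o=p], p ↦ [o=p], q ↦ [q].
For each subset V ⊆ X/∼, compute π^{-1}(V) ⊆ X and check whether π^{-1}(V) ∈ τ. V is open in τ_Q iff π^{-1}(V) ∈ τ.
  V = {}: π^{-1}(V) = ∅ ∈ τ ✓.
  V = {[o=p]}: π^{-1}(V) = {o, p} ∈ τ ✓.
  V = {[q]}: π^{-1}(V) = {q} ∉ τ ✗.
  V = {[o=p], [q]}: π^{-1}(V) = {o, p, q} ∈ τ ✓.
Open sets in the quotient: τ_Q = {{}, {[o=p]}, {[o=p], [q]}} (3 elements).


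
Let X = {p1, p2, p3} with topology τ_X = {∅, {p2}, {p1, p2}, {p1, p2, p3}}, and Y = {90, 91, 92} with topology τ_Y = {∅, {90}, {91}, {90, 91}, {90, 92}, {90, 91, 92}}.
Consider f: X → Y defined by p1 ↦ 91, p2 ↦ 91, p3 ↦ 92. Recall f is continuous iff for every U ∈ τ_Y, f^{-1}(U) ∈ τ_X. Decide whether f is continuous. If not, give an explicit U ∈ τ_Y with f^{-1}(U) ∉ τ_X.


f is NOT continuous.

Compute f^{-1}(U) for each U ∈ τ_Y:
  U = ∅: f^{-1}(U) = ∅ ∈ τ_X ✓.
  U = {90}: f^{-1}(U) = ∅ ∈ τ_X ✓.
  U = {91}: f^{-1}(U) = {p1, p2} ∈ τ_X ✓.
  U = {90, 91}: f^{-1}(U) = {p1, p2} ∈ τ_X ✓.
  U = {90, 92}: f^{-1}(U) = {p3} ∉ τ_X ✗.
  U = {90, 91, 92}: f^{-1}(U) = {p1, p2, p3} ∈ τ_X ✓.
Found U = {90, 92} with f^{-1}(U) = {p3} not in τ_X. Therefore f is NOT continuous.


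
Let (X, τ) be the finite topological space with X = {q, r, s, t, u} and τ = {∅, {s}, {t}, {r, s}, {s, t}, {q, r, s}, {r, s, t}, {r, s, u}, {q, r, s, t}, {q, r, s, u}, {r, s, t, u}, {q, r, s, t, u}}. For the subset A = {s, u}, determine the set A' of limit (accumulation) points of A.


A' = {q, r, u}

For each x ∈ X, list the open sets U ∈ τ with x ∈ U, then check whether U ∩ (A ∖ {x}) ≠ ∅ for every such U.
  x = q: opens ∋ x are {q, r, s}, {q, r, s, t}, {q, r, s, u}, {q, r, s, t, u}; each meets A ∖ {q}, so x IS a limit point.
  x = r: opens ∋ x are {r, s}, {q, r, s}, {r, s, t}, {r, s, u}, {q, r, s, t}, {q, r, s, u}, {r, s, t, u}, {q, r, s, t, u}; each meets A ∖ {r}, so x IS a limit point.
  x = s: open {s} ∋ x has {s} ∩ (A ∖ {s}) = ∅, so x is NOT a limit point.
  x = t: open {t} ∋ x has {t} ∩ (A ∖ {t}) = ∅, so x is NOT a limit point.
  x = u: opens ∋ x are {r, s, u}, {q, r, s, u}, {r, s, t, u}, {q, r, s, t, u}; each meets A ∖ {u}, so x IS a limit point.
Collecting: A' = {q, r, u}.


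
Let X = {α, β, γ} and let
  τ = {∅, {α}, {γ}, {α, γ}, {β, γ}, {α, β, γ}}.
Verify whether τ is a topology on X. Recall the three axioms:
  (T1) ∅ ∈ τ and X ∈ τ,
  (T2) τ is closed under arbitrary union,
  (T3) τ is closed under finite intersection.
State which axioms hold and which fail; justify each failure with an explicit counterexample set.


τ IS a topology on X.

Axiom (T1): ∅ ∈ τ? Yes; X ∈ τ? Yes.
Axiom (T2/T3): check pairwise unions and intersections of members of τ.
All pairwise intersections and unions checked — each lies in τ. Therefore τ satisfies (T1), (T2), (T3): it IS a topology on X.


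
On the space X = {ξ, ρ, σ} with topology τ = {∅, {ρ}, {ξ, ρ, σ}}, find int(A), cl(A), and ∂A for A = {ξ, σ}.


int(A) = ∅, cl(A) = {ξ, σ}, ∂A = {ξ, σ}.

Closed sets in (X, τ) are complements of opens:
  closed(X, τ) = {∅, {ξ, σ}, {ξ, ρ, σ}}.
int(A) = ⋃ {U ∈ τ : U ⊆ A}. Opens contained in A: ∅.
Taking the union of these: int(A) = ∅.
cl(A) = ⋂ {C closed : A ⊆ C}. Closed sets containing A: {ξ, σ}, {ξ, ρ, σ}.
Intersecting these: cl(A) = {ξ, σ}.
∂A = cl(A) ∖ int(A) = {ξ, σ} ∖ ∅ = {ξ, σ}.


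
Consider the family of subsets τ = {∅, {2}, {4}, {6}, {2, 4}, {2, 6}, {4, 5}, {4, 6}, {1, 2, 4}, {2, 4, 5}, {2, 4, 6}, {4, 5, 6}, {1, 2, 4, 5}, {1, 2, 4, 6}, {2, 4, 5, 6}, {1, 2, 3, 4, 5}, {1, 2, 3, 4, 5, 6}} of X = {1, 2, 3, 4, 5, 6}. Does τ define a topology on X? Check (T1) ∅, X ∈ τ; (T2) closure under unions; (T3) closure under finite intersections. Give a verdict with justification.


τ is NOT a topology on X.

Axiom (T1): ∅ ∈ τ? Yes; X ∈ τ? Yes.
Axiom (T2/T3): check pairwise unions and intersections of members of τ.
Counterexample for (T2): {6} ∪ {1, 2, 4, 5} = {1, 2, 4, 5, 6} ∉ τ. Therefore τ is NOT a topology.


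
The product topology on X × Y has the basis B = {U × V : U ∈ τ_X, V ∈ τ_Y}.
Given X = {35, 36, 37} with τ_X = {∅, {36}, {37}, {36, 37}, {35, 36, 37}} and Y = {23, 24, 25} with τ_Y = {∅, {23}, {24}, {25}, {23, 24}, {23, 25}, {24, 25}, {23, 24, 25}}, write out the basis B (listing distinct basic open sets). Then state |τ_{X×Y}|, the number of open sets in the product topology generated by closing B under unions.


Basis B = {∅ × ∅, {36} × {23}, {36} × {24}, {36} × {25}, {37} × {23}, {37} × {24}, {37} × {25}, {36} × {23, 24}, {36} × {23, 25}, {36, 37} × {23}, {36} × {24, 25}, {36, 37} × {24}, {36, 37} × {25}, {37} × {23, 24}, {37} × {23, 25}, {37} × {24, 25}, {35, 36, 37} × {23}, {35, 36, 37} × {24}, {35, 36, 37} × {25}, {36} × {23, 24, 25}, {37} × {23, 24, 25}, {36, 37} × {23, 24}, {36, 37} × {23, 25}, {36, 37} × {24, 25}, {35, 36, 37} × {23, 24}, {35, 36, 37} × {23, 25}, {35, 36, 37} × {24, 25}, {36, 37} × {23, 24, 25}, {35, 36, 37} × {23, 24, 25}}; |τ_{X×Y}| = 125.

Enumerate products U × V with U ∈ τ_X, V ∈ τ_Y (deduplicated):
  ∅ × ∅ = {} (∅)
  {36} × {23} = {(36,23)}
  {36} × {24} = {(36,24)}
  {36} × {25} = {(36,25)}
  {37} × {23} = {(37,23)}
  {37} × {24} = {(37,24)}
  {37} × {25} = {(37,25)}
  {36} × {23, 24} = {(36,23), (36,24)}
  {36} × {23, 25} = {(36,23), (36,25)}
  {36, 37} × {23} = {(36,23), (37,23)}
  {36} × {24, 25} = {(36,24), (36,25)}
  {36, 37} × {24} = {(36,24), (37,24)}
  {36, 37} × {25} = {(36,25), (37,25)}
  {37} × {23, 24} = {(37,23), (37,24)}
  {37} × {23, 25} = {(37,23), (37,25)}
  {37} × {24, 25} = {(37,24), (37,25)}
  {35, 36, 37} × {23} = {(35,23), (36,23), (37,23)}
  {35, 36, 37} × {24} = {(35,24), (36,24), (37,24)}
  {35, 36, 37} × {25} = {(35,25), (36,25), (37,25)}
  {36} × {23, 24, 25} = {(36,23), (36,24), (36,25)}
  {37} × {23, 24, 25} = {(37,23), (37,24), (37,25)}
  {36, 37} × {23, 24} = {(36,23), (36,24), (37,23), (37,24)}
  {36, 37} × {23, 25} = {(36,23), (36,25), (37,23), (37,25)}
  {36, 37} × {24, 25} = {(36,24), (36,25), (37,24), (37,25)}
  {35, 36, 37} × {23, 24} = {(35,23), (35,24), (36,23), (36,24), (37,23), (37,24)}
  {35, 36, 37} × {23, 25} = {(35,23), (35,25), (36,23), (36,25), (37,23), (37,25)}
  {35, 36, 37} × {24, 25} = {(35,24), (35,25), (36,24), (36,25), (37,24), (37,25)}
  {36, 37} × {23, 24, 25} = {(36,23), (36,24), (36,25), (37,23), (37,24), (37,25)}
  {35, 36, 37} × {23, 24, 25} = {(35,23), (35,24), (35,25), (36,23), (36,24), (36,25), (37,23), (37,24), (37,25)}
These 29 distinct sets form the basis B.
Close under arbitrary unions to get τ_{X×Y}; counting gives |τ_{X×Y}| = 125.
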